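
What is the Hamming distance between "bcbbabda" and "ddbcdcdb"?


Comparing "bcbbabda" and "ddbcdcdb" position by position:
  Position 0: 'b' vs 'd' => differ
  Position 1: 'c' vs 'd' => differ
  Position 2: 'b' vs 'b' => same
  Position 3: 'b' vs 'c' => differ
  Position 4: 'a' vs 'd' => differ
  Position 5: 'b' vs 'c' => differ
  Position 6: 'd' vs 'd' => same
  Position 7: 'a' vs 'b' => differ
Total differences (Hamming distance): 6

6


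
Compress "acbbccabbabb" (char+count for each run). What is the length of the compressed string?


Input: acbbccabbabb
Runs:
  'a' x 1 => "a1"
  'c' x 1 => "c1"
  'b' x 2 => "b2"
  'c' x 2 => "c2"
  'a' x 1 => "a1"
  'b' x 2 => "b2"
  'a' x 1 => "a1"
  'b' x 2 => "b2"
Compressed: "a1c1b2c2a1b2a1b2"
Compressed length: 16

16


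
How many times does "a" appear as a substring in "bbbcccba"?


Searching for "a" in "bbbcccba"
Scanning each position:
  Position 0: "b" => no
  Position 1: "b" => no
  Position 2: "b" => no
  Position 3: "c" => no
  Position 4: "c" => no
  Position 5: "c" => no
  Position 6: "b" => no
  Position 7: "a" => MATCH
Total occurrences: 1

1


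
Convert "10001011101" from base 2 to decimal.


Input: "10001011101" in base 2
Positional expansion:
  Digit '1' (value 1) x 2^10 = 1024
  Digit '0' (value 0) x 2^9 = 0
  Digit '0' (value 0) x 2^8 = 0
  Digit '0' (value 0) x 2^7 = 0
  Digit '1' (value 1) x 2^6 = 64
  Digit '0' (value 0) x 2^5 = 0
  Digit '1' (value 1) x 2^4 = 16
  Digit '1' (value 1) x 2^3 = 8
  Digit '1' (value 1) x 2^2 = 4
  Digit '0' (value 0) x 2^1 = 0
  Digit '1' (value 1) x 2^0 = 1
Sum = 1117

1117


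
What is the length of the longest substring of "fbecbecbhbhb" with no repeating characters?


Input: "fbecbecbhbhb"
Sliding window (track last position of each char):
  Position 0 ('f'): window [0,0] length 1 -- new best
  Position 1 ('b'): window [0,1] length 2 -- new best
  Position 2 ('e'): window [0,2] length 3 -- new best
  Position 3 ('c'): window [0,3] length 4 -- new best
  Position 4 ('b'): repeat (last at 1), move window start to 2
  Position 4 ('b'): window [2,4] length 3
  Position 5 ('e'): repeat (last at 2), move window start to 3
  Position 5 ('e'): window [3,5] length 3
  Position 6 ('c'): repeat (last at 3), move window start to 4
  Position 6 ('c'): window [4,6] length 3
  Position 7 ('b'): repeat (last at 4), move window start to 5
  Position 7 ('b'): window [5,7] length 3
  Position 8 ('h'): window [5,8] length 4
  Position 9 ('b'): repeat (last at 7), move window start to 8
  Position 9 ('b'): window [8,9] length 2
  Position 10 ('h'): repeat (last at 8), move window start to 9
  Position 10 ('h'): window [9,10] length 2
  Position 11 ('b'): repeat (last at 9), move window start to 10
  Position 11 ('b'): window [10,11] length 2
Longest substring with no repeats: "fbec" with length 4

4


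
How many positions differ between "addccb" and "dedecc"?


Comparing "addccb" and "dedecc" position by position:
  Position 0: 'a' vs 'd' => DIFFER
  Position 1: 'd' vs 'e' => DIFFER
  Position 2: 'd' vs 'd' => same
  Position 3: 'c' vs 'e' => DIFFER
  Position 4: 'c' vs 'c' => same
  Position 5: 'b' vs 'c' => DIFFER
Positions that differ: 4

4


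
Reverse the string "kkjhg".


Input: kkjhg
Reading characters right to left:
  Position 4: 'g'
  Position 3: 'h'
  Position 2: 'j'
  Position 1: 'k'
  Position 0: 'k'
Reversed: ghjkk

ghjkk


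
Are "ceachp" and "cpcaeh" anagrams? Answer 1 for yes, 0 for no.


Strings: "ceachp", "cpcaeh"
Sorted first:  accehp
Sorted second: accehp
Sorted forms match => anagrams

1


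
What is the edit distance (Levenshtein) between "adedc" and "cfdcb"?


Computing edit distance: "adedc" -> "cfdcb"
DP table:
           c    f    d    c    b
      0    1    2    3    4    5
  a   1    1    2    3    4    5
  d   2    2    2    2    3    4
  e   3    3    3    3    3    4
  d   4    4    4    3    4    4
  c   5    4    5    4    3    4
Edit distance = dp[5][5] = 4

4


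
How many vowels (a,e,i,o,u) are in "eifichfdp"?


Input: eifichfdp
Checking each character:
  'e' at position 0: vowel (running total: 1)
  'i' at position 1: vowel (running total: 2)
  'f' at position 2: consonant
  'i' at position 3: vowel (running total: 3)
  'c' at position 4: consonant
  'h' at position 5: consonant
  'f' at position 6: consonant
  'd' at position 7: consonant
  'p' at position 8: consonant
Total vowels: 3

3


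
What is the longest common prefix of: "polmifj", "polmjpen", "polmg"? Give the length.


Words: polmifj, polmjpen, polmg
  Position 0: all 'p' => match
  Position 1: all 'o' => match
  Position 2: all 'l' => match
  Position 3: all 'm' => match
  Position 4: ('i', 'j', 'g') => mismatch, stop
LCP = "polm" (length 4)

4


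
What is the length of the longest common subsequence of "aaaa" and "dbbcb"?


LCS of "aaaa" and "dbbcb"
DP table:
           d    b    b    c    b
      0    0    0    0    0    0
  a   0    0    0    0    0    0
  a   0    0    0    0    0    0
  a   0    0    0    0    0    0
  a   0    0    0    0    0    0
LCS length = dp[4][5] = 0

0


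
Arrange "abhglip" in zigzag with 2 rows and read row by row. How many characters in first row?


Zigzag "abhglip" into 2 rows:
Placing characters:
  'a' => row 0
  'b' => row 1
  'h' => row 0
  'g' => row 1
  'l' => row 0
  'i' => row 1
  'p' => row 0
Rows:
  Row 0: "ahlp"
  Row 1: "bgi"
First row length: 4

4


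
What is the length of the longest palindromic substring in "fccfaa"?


Input: "fccfaa"
Checking substrings for palindromes:
  [0:4] "fccf" (len 4) => palindrome
  [1:3] "cc" (len 2) => palindrome
  [4:6] "aa" (len 2) => palindrome
Longest palindromic substring: "fccf" with length 4

4


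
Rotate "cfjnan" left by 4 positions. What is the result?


Input: "cfjnan", rotate left by 4
First 4 characters: "cfjn"
Remaining characters: "an"
Concatenate remaining + first: "an" + "cfjn" = "ancfjn"

ancfjn


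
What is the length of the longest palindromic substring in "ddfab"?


Input: "ddfab"
Checking substrings for palindromes:
  [0:2] "dd" (len 2) => palindrome
Longest palindromic substring: "dd" with length 2

2


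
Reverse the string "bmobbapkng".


Input: bmobbapkng
Reading characters right to left:
  Position 9: 'g'
  Position 8: 'n'
  Position 7: 'k'
  Position 6: 'p'
  Position 5: 'a'
  Position 4: 'b'
  Position 3: 'b'
  Position 2: 'o'
  Position 1: 'm'
  Position 0: 'b'
Reversed: gnkpabbomb

gnkpabbomb


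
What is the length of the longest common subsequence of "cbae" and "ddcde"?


LCS of "cbae" and "ddcde"
DP table:
           d    d    c    d    e
      0    0    0    0    0    0
  c   0    0    0    1    1    1
  b   0    0    0    1    1    1
  a   0    0    0    1    1    1
  e   0    0    0    1    1    2
LCS length = dp[4][5] = 2

2


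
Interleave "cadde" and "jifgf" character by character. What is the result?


Interleaving "cadde" and "jifgf":
  Position 0: 'c' from first, 'j' from second => "cj"
  Position 1: 'a' from first, 'i' from second => "ai"
  Position 2: 'd' from first, 'f' from second => "df"
  Position 3: 'd' from first, 'g' from second => "dg"
  Position 4: 'e' from first, 'f' from second => "ef"
Result: cjaidfdgef

cjaidfdgef


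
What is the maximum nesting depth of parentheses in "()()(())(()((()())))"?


Input: "()()(())(()((()())))"
Tracking depth:
  Position 0 '(': depth becomes 1
  Position 1 ')': depth becomes 0
  Position 2 '(': depth becomes 1
  Position 3 ')': depth becomes 0
  Position 4 '(': depth becomes 1
  Position 5 '(': depth becomes 2
  Position 6 ')': depth becomes 1
  Position 7 ')': depth becomes 0
  Position 8 '(': depth becomes 1
  Position 9 '(': depth becomes 2
  Position 10 ')': depth becomes 1
  Position 11 '(': depth becomes 2
  Position 12 '(': depth becomes 3
  Position 13 '(': depth becomes 4
  Position 14 ')': depth becomes 3
  Position 15 '(': depth becomes 4
  Position 16 ')': depth becomes 3
  Position 17 ')': depth becomes 2
  Position 18 ')': depth becomes 1
  Position 19 ')': depth becomes 0
Maximum depth reached: 4

4


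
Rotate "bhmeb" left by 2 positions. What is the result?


Input: "bhmeb", rotate left by 2
First 2 characters: "bh"
Remaining characters: "meb"
Concatenate remaining + first: "meb" + "bh" = "mebbh"

mebbh


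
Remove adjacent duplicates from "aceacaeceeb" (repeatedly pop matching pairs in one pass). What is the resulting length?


Input: aceacaeceeb
Stack-based adjacent duplicate removal:
  Read 'a': push. Stack: a
  Read 'c': push. Stack: ac
  Read 'e': push. Stack: ace
  Read 'a': push. Stack: acea
  Read 'c': push. Stack: aceac
  Read 'a': push. Stack: aceaca
  Read 'e': push. Stack: aceacae
  Read 'c': push. Stack: aceacaec
  Read 'e': push. Stack: aceacaece
  Read 'e': matches stack top 'e' => pop. Stack: aceacaec
  Read 'b': push. Stack: aceacaecb
Final stack: "aceacaecb" (length 9)

9


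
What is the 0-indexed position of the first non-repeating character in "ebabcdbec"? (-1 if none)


Input: ebabcdbec
Character frequencies:
  'a': 1
  'b': 3
  'c': 2
  'd': 1
  'e': 2
Scanning left to right for freq == 1:
  Position 0 ('e'): freq=2, skip
  Position 1 ('b'): freq=3, skip
  Position 2 ('a'): unique! => answer = 2

2


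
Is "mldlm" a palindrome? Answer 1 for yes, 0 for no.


Input: mldlm
Reversed: mldlm
  Compare pos 0 ('m') with pos 4 ('m'): match
  Compare pos 1 ('l') with pos 3 ('l'): match
Result: palindrome

1


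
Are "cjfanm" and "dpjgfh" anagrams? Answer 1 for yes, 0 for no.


Strings: "cjfanm", "dpjgfh"
Sorted first:  acfjmn
Sorted second: dfghjp
Differ at position 0: 'a' vs 'd' => not anagrams

0


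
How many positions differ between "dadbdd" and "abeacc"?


Comparing "dadbdd" and "abeacc" position by position:
  Position 0: 'd' vs 'a' => DIFFER
  Position 1: 'a' vs 'b' => DIFFER
  Position 2: 'd' vs 'e' => DIFFER
  Position 3: 'b' vs 'a' => DIFFER
  Position 4: 'd' vs 'c' => DIFFER
  Position 5: 'd' vs 'c' => DIFFER
Positions that differ: 6

6


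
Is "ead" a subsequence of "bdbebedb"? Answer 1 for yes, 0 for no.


Check if "ead" is a subsequence of "bdbebedb"
Greedy scan:
  Position 0 ('b'): no match needed
  Position 1 ('d'): no match needed
  Position 2 ('b'): no match needed
  Position 3 ('e'): matches sub[0] = 'e'
  Position 4 ('b'): no match needed
  Position 5 ('e'): no match needed
  Position 6 ('d'): no match needed
  Position 7 ('b'): no match needed
Only matched 1/3 characters => not a subsequence

0


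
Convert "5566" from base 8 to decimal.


Input: "5566" in base 8
Positional expansion:
  Digit '5' (value 5) x 8^3 = 2560
  Digit '5' (value 5) x 8^2 = 320
  Digit '6' (value 6) x 8^1 = 48
  Digit '6' (value 6) x 8^0 = 6
Sum = 2934

2934


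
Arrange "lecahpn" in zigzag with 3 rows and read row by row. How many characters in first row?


Zigzag "lecahpn" into 3 rows:
Placing characters:
  'l' => row 0
  'e' => row 1
  'c' => row 2
  'a' => row 1
  'h' => row 0
  'p' => row 1
  'n' => row 2
Rows:
  Row 0: "lh"
  Row 1: "eap"
  Row 2: "cn"
First row length: 2

2


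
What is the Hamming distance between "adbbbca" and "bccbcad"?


Comparing "adbbbca" and "bccbcad" position by position:
  Position 0: 'a' vs 'b' => differ
  Position 1: 'd' vs 'c' => differ
  Position 2: 'b' vs 'c' => differ
  Position 3: 'b' vs 'b' => same
  Position 4: 'b' vs 'c' => differ
  Position 5: 'c' vs 'a' => differ
  Position 6: 'a' vs 'd' => differ
Total differences (Hamming distance): 6

6


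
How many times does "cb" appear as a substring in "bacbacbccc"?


Searching for "cb" in "bacbacbccc"
Scanning each position:
  Position 0: "ba" => no
  Position 1: "ac" => no
  Position 2: "cb" => MATCH
  Position 3: "ba" => no
  Position 4: "ac" => no
  Position 5: "cb" => MATCH
  Position 6: "bc" => no
  Position 7: "cc" => no
  Position 8: "cc" => no
Total occurrences: 2

2


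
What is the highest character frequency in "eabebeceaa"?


Input: eabebeceaa
Character counts:
  'a': 3
  'b': 2
  'c': 1
  'e': 4
Maximum frequency: 4

4


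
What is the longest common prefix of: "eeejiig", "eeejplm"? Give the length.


Words: eeejiig, eeejplm
  Position 0: all 'e' => match
  Position 1: all 'e' => match
  Position 2: all 'e' => match
  Position 3: all 'j' => match
  Position 4: ('i', 'p') => mismatch, stop
LCP = "eeej" (length 4)

4


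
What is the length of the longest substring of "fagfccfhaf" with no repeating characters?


Input: "fagfccfhaf"
Sliding window (track last position of each char):
  Position 0 ('f'): window [0,0] length 1 -- new best
  Position 1 ('a'): window [0,1] length 2 -- new best
  Position 2 ('g'): window [0,2] length 3 -- new best
  Position 3 ('f'): repeat (last at 0), move window start to 1
  Position 3 ('f'): window [1,3] length 3
  Position 4 ('c'): window [1,4] length 4 -- new best
  Position 5 ('c'): repeat (last at 4), move window start to 5
  Position 5 ('c'): window [5,5] length 1
  Position 6 ('f'): window [5,6] length 2
  Position 7 ('h'): window [5,7] length 3
  Position 8 ('a'): window [5,8] length 4
  Position 9 ('f'): repeat (last at 6), move window start to 7
  Position 9 ('f'): window [7,9] length 3
Longest substring with no repeats: "agfc" with length 4

4


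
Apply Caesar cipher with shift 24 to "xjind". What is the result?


Caesar cipher: shift "xjind" by 24
  'x' (pos 23) + 24 = pos 21 = 'v'
  'j' (pos 9) + 24 = pos 7 = 'h'
  'i' (pos 8) + 24 = pos 6 = 'g'
  'n' (pos 13) + 24 = pos 11 = 'l'
  'd' (pos 3) + 24 = pos 1 = 'b'
Result: vhglb

vhglb


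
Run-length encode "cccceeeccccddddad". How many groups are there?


Input: cccceeeccccddddad
Scanning for consecutive runs:
  Group 1: 'c' x 4 (positions 0-3)
  Group 2: 'e' x 3 (positions 4-6)
  Group 3: 'c' x 4 (positions 7-10)
  Group 4: 'd' x 4 (positions 11-14)
  Group 5: 'a' x 1 (positions 15-15)
  Group 6: 'd' x 1 (positions 16-16)
Total groups: 6

6


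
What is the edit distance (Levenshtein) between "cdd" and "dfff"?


Computing edit distance: "cdd" -> "dfff"
DP table:
           d    f    f    f
      0    1    2    3    4
  c   1    1    2    3    4
  d   2    1    2    3    4
  d   3    2    2    3    4
Edit distance = dp[3][4] = 4

4


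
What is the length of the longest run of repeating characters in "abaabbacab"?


Input: "abaabbacab"
Scanning for longest run:
  Position 1 ('b'): new char, reset run to 1
  Position 2 ('a'): new char, reset run to 1
  Position 3 ('a'): continues run of 'a', length=2
  Position 4 ('b'): new char, reset run to 1
  Position 5 ('b'): continues run of 'b', length=2
  Position 6 ('a'): new char, reset run to 1
  Position 7 ('c'): new char, reset run to 1
  Position 8 ('a'): new char, reset run to 1
  Position 9 ('b'): new char, reset run to 1
Longest run: 'a' with length 2

2


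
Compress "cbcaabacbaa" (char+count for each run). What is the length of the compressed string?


Input: cbcaabacbaa
Runs:
  'c' x 1 => "c1"
  'b' x 1 => "b1"
  'c' x 1 => "c1"
  'a' x 2 => "a2"
  'b' x 1 => "b1"
  'a' x 1 => "a1"
  'c' x 1 => "c1"
  'b' x 1 => "b1"
  'a' x 2 => "a2"
Compressed: "c1b1c1a2b1a1c1b1a2"
Compressed length: 18

18


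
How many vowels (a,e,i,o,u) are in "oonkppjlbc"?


Input: oonkppjlbc
Checking each character:
  'o' at position 0: vowel (running total: 1)
  'o' at position 1: vowel (running total: 2)
  'n' at position 2: consonant
  'k' at position 3: consonant
  'p' at position 4: consonant
  'p' at position 5: consonant
  'j' at position 6: consonant
  'l' at position 7: consonant
  'b' at position 8: consonant
  'c' at position 9: consonant
Total vowels: 2

2


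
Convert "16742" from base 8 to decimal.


Input: "16742" in base 8
Positional expansion:
  Digit '1' (value 1) x 8^4 = 4096
  Digit '6' (value 6) x 8^3 = 3072
  Digit '7' (value 7) x 8^2 = 448
  Digit '4' (value 4) x 8^1 = 32
  Digit '2' (value 2) x 8^0 = 2
Sum = 7650

7650


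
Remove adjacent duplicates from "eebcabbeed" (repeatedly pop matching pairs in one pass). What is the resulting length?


Input: eebcabbeed
Stack-based adjacent duplicate removal:
  Read 'e': push. Stack: e
  Read 'e': matches stack top 'e' => pop. Stack: (empty)
  Read 'b': push. Stack: b
  Read 'c': push. Stack: bc
  Read 'a': push. Stack: bca
  Read 'b': push. Stack: bcab
  Read 'b': matches stack top 'b' => pop. Stack: bca
  Read 'e': push. Stack: bcae
  Read 'e': matches stack top 'e' => pop. Stack: bca
  Read 'd': push. Stack: bcad
Final stack: "bcad" (length 4)

4


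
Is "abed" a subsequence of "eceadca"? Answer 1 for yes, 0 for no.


Check if "abed" is a subsequence of "eceadca"
Greedy scan:
  Position 0 ('e'): no match needed
  Position 1 ('c'): no match needed
  Position 2 ('e'): no match needed
  Position 3 ('a'): matches sub[0] = 'a'
  Position 4 ('d'): no match needed
  Position 5 ('c'): no match needed
  Position 6 ('a'): no match needed
Only matched 1/4 characters => not a subsequence

0


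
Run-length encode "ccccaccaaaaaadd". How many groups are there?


Input: ccccaccaaaaaadd
Scanning for consecutive runs:
  Group 1: 'c' x 4 (positions 0-3)
  Group 2: 'a' x 1 (positions 4-4)
  Group 3: 'c' x 2 (positions 5-6)
  Group 4: 'a' x 6 (positions 7-12)
  Group 5: 'd' x 2 (positions 13-14)
Total groups: 5

5


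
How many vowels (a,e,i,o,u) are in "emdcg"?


Input: emdcg
Checking each character:
  'e' at position 0: vowel (running total: 1)
  'm' at position 1: consonant
  'd' at position 2: consonant
  'c' at position 3: consonant
  'g' at position 4: consonant
Total vowels: 1

1


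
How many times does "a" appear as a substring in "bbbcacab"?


Searching for "a" in "bbbcacab"
Scanning each position:
  Position 0: "b" => no
  Position 1: "b" => no
  Position 2: "b" => no
  Position 3: "c" => no
  Position 4: "a" => MATCH
  Position 5: "c" => no
  Position 6: "a" => MATCH
  Position 7: "b" => no
Total occurrences: 2

2


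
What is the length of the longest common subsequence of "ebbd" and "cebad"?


LCS of "ebbd" and "cebad"
DP table:
           c    e    b    a    d
      0    0    0    0    0    0
  e   0    0    1    1    1    1
  b   0    0    1    2    2    2
  b   0    0    1    2    2    2
  d   0    0    1    2    2    3
LCS length = dp[4][5] = 3

3


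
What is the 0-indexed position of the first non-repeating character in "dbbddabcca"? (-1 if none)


Input: dbbddabcca
Character frequencies:
  'a': 2
  'b': 3
  'c': 2
  'd': 3
Scanning left to right for freq == 1:
  Position 0 ('d'): freq=3, skip
  Position 1 ('b'): freq=3, skip
  Position 2 ('b'): freq=3, skip
  Position 3 ('d'): freq=3, skip
  Position 4 ('d'): freq=3, skip
  Position 5 ('a'): freq=2, skip
  Position 6 ('b'): freq=3, skip
  Position 7 ('c'): freq=2, skip
  Position 8 ('c'): freq=2, skip
  Position 9 ('a'): freq=2, skip
  No unique character found => answer = -1

-1


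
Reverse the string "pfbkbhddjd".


Input: pfbkbhddjd
Reading characters right to left:
  Position 9: 'd'
  Position 8: 'j'
  Position 7: 'd'
  Position 6: 'd'
  Position 5: 'h'
  Position 4: 'b'
  Position 3: 'k'
  Position 2: 'b'
  Position 1: 'f'
  Position 0: 'p'
Reversed: djddhbkbfp

djddhbkbfp


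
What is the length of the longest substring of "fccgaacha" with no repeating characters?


Input: "fccgaacha"
Sliding window (track last position of each char):
  Position 0 ('f'): window [0,0] length 1 -- new best
  Position 1 ('c'): window [0,1] length 2 -- new best
  Position 2 ('c'): repeat (last at 1), move window start to 2
  Position 2 ('c'): window [2,2] length 1
  Position 3 ('g'): window [2,3] length 2
  Position 4 ('a'): window [2,4] length 3 -- new best
  Position 5 ('a'): repeat (last at 4), move window start to 5
  Position 5 ('a'): window [5,5] length 1
  Position 6 ('c'): window [5,6] length 2
  Position 7 ('h'): window [5,7] length 3
  Position 8 ('a'): repeat (last at 5), move window start to 6
  Position 8 ('a'): window [6,8] length 3
Longest substring with no repeats: "cga" with length 3

3


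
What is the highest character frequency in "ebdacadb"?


Input: ebdacadb
Character counts:
  'a': 2
  'b': 2
  'c': 1
  'd': 2
  'e': 1
Maximum frequency: 2

2


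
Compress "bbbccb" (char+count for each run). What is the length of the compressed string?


Input: bbbccb
Runs:
  'b' x 3 => "b3"
  'c' x 2 => "c2"
  'b' x 1 => "b1"
Compressed: "b3c2b1"
Compressed length: 6

6


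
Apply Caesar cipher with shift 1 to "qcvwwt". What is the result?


Caesar cipher: shift "qcvwwt" by 1
  'q' (pos 16) + 1 = pos 17 = 'r'
  'c' (pos 2) + 1 = pos 3 = 'd'
  'v' (pos 21) + 1 = pos 22 = 'w'
  'w' (pos 22) + 1 = pos 23 = 'x'
  'w' (pos 22) + 1 = pos 23 = 'x'
  't' (pos 19) + 1 = pos 20 = 'u'
Result: rdwxxu

rdwxxu


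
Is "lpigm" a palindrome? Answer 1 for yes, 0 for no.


Input: lpigm
Reversed: mgipl
  Compare pos 0 ('l') with pos 4 ('m'): MISMATCH
  Compare pos 1 ('p') with pos 3 ('g'): MISMATCH
Result: not a palindrome

0


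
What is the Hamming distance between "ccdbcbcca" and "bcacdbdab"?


Comparing "ccdbcbcca" and "bcacdbdab" position by position:
  Position 0: 'c' vs 'b' => differ
  Position 1: 'c' vs 'c' => same
  Position 2: 'd' vs 'a' => differ
  Position 3: 'b' vs 'c' => differ
  Position 4: 'c' vs 'd' => differ
  Position 5: 'b' vs 'b' => same
  Position 6: 'c' vs 'd' => differ
  Position 7: 'c' vs 'a' => differ
  Position 8: 'a' vs 'b' => differ
Total differences (Hamming distance): 7

7


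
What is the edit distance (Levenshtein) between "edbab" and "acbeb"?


Computing edit distance: "edbab" -> "acbeb"
DP table:
           a    c    b    e    b
      0    1    2    3    4    5
  e   1    1    2    3    3    4
  d   2    2    2    3    4    4
  b   3    3    3    2    3    4
  a   4    3    4    3    3    4
  b   5    4    4    4    4    3
Edit distance = dp[5][5] = 3

3


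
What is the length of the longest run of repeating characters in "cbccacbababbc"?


Input: "cbccacbababbc"
Scanning for longest run:
  Position 1 ('b'): new char, reset run to 1
  Position 2 ('c'): new char, reset run to 1
  Position 3 ('c'): continues run of 'c', length=2
  Position 4 ('a'): new char, reset run to 1
  Position 5 ('c'): new char, reset run to 1
  Position 6 ('b'): new char, reset run to 1
  Position 7 ('a'): new char, reset run to 1
  Position 8 ('b'): new char, reset run to 1
  Position 9 ('a'): new char, reset run to 1
  Position 10 ('b'): new char, reset run to 1
  Position 11 ('b'): continues run of 'b', length=2
  Position 12 ('c'): new char, reset run to 1
Longest run: 'c' with length 2

2


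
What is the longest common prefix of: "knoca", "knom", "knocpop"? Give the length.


Words: knoca, knom, knocpop
  Position 0: all 'k' => match
  Position 1: all 'n' => match
  Position 2: all 'o' => match
  Position 3: ('c', 'm', 'c') => mismatch, stop
LCP = "kno" (length 3)

3


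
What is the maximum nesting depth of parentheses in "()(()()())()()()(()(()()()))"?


Input: "()(()()())()()()(()(()()()))"
Tracking depth:
  Position 0 '(': depth becomes 1
  Position 1 ')': depth becomes 0
  Position 2 '(': depth becomes 1
  Position 3 '(': depth becomes 2
  Position 4 ')': depth becomes 1
  Position 5 '(': depth becomes 2
  Position 6 ')': depth becomes 1
  Position 7 '(': depth becomes 2
  Position 8 ')': depth becomes 1
  Position 9 ')': depth becomes 0
  Position 10 '(': depth becomes 1
  Position 11 ')': depth becomes 0
  Position 12 '(': depth becomes 1
  Position 13 ')': depth becomes 0
  Position 14 '(': depth becomes 1
  Position 15 ')': depth becomes 0
  Position 16 '(': depth becomes 1
  Position 17 '(': depth becomes 2
  Position 18 ')': depth becomes 1
  Position 19 '(': depth becomes 2
  Position 20 '(': depth becomes 3
  Position 21 ')': depth becomes 2
  Position 22 '(': depth becomes 3
  Position 23 ')': depth becomes 2
  Position 24 '(': depth becomes 3
  Position 25 ')': depth becomes 2
  Position 26 ')': depth becomes 1
  Position 27 ')': depth becomes 0
Maximum depth reached: 3

3


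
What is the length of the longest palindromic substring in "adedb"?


Input: "adedb"
Checking substrings for palindromes:
  [1:4] "ded" (len 3) => palindrome
Longest palindromic substring: "ded" with length 3

3


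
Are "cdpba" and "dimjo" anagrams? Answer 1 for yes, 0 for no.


Strings: "cdpba", "dimjo"
Sorted first:  abcdp
Sorted second: dijmo
Differ at position 0: 'a' vs 'd' => not anagrams

0


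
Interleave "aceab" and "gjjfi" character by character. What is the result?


Interleaving "aceab" and "gjjfi":
  Position 0: 'a' from first, 'g' from second => "ag"
  Position 1: 'c' from first, 'j' from second => "cj"
  Position 2: 'e' from first, 'j' from second => "ej"
  Position 3: 'a' from first, 'f' from second => "af"
  Position 4: 'b' from first, 'i' from second => "bi"
Result: agcjejafbi

agcjejafbi


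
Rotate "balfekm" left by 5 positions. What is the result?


Input: "balfekm", rotate left by 5
First 5 characters: "balfe"
Remaining characters: "km"
Concatenate remaining + first: "km" + "balfe" = "kmbalfe"

kmbalfe


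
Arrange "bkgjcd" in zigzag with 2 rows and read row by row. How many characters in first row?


Zigzag "bkgjcd" into 2 rows:
Placing characters:
  'b' => row 0
  'k' => row 1
  'g' => row 0
  'j' => row 1
  'c' => row 0
  'd' => row 1
Rows:
  Row 0: "bgc"
  Row 1: "kjd"
First row length: 3

3


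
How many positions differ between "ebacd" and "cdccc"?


Comparing "ebacd" and "cdccc" position by position:
  Position 0: 'e' vs 'c' => DIFFER
  Position 1: 'b' vs 'd' => DIFFER
  Position 2: 'a' vs 'c' => DIFFER
  Position 3: 'c' vs 'c' => same
  Position 4: 'd' vs 'c' => DIFFER
Positions that differ: 4

4


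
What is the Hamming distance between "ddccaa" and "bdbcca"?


Comparing "ddccaa" and "bdbcca" position by position:
  Position 0: 'd' vs 'b' => differ
  Position 1: 'd' vs 'd' => same
  Position 2: 'c' vs 'b' => differ
  Position 3: 'c' vs 'c' => same
  Position 4: 'a' vs 'c' => differ
  Position 5: 'a' vs 'a' => same
Total differences (Hamming distance): 3

3


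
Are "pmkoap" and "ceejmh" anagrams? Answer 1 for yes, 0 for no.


Strings: "pmkoap", "ceejmh"
Sorted first:  akmopp
Sorted second: ceehjm
Differ at position 0: 'a' vs 'c' => not anagrams

0


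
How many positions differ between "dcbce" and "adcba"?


Comparing "dcbce" and "adcba" position by position:
  Position 0: 'd' vs 'a' => DIFFER
  Position 1: 'c' vs 'd' => DIFFER
  Position 2: 'b' vs 'c' => DIFFER
  Position 3: 'c' vs 'b' => DIFFER
  Position 4: 'e' vs 'a' => DIFFER
Positions that differ: 5

5


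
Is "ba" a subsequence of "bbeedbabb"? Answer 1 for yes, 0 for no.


Check if "ba" is a subsequence of "bbeedbabb"
Greedy scan:
  Position 0 ('b'): matches sub[0] = 'b'
  Position 1 ('b'): no match needed
  Position 2 ('e'): no match needed
  Position 3 ('e'): no match needed
  Position 4 ('d'): no match needed
  Position 5 ('b'): no match needed
  Position 6 ('a'): matches sub[1] = 'a'
  Position 7 ('b'): no match needed
  Position 8 ('b'): no match needed
All 2 characters matched => is a subsequence

1


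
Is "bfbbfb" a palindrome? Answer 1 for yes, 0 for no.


Input: bfbbfb
Reversed: bfbbfb
  Compare pos 0 ('b') with pos 5 ('b'): match
  Compare pos 1 ('f') with pos 4 ('f'): match
  Compare pos 2 ('b') with pos 3 ('b'): match
Result: palindrome

1


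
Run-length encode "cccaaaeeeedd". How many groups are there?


Input: cccaaaeeeedd
Scanning for consecutive runs:
  Group 1: 'c' x 3 (positions 0-2)
  Group 2: 'a' x 3 (positions 3-5)
  Group 3: 'e' x 4 (positions 6-9)
  Group 4: 'd' x 2 (positions 10-11)
Total groups: 4

4


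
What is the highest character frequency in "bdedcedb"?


Input: bdedcedb
Character counts:
  'b': 2
  'c': 1
  'd': 3
  'e': 2
Maximum frequency: 3

3


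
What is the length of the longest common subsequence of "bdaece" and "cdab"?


LCS of "bdaece" and "cdab"
DP table:
           c    d    a    b
      0    0    0    0    0
  b   0    0    0    0    1
  d   0    0    1    1    1
  a   0    0    1    2    2
  e   0    0    1    2    2
  c   0    1    1    2    2
  e   0    1    1    2    2
LCS length = dp[6][4] = 2

2


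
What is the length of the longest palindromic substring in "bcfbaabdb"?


Input: "bcfbaabdb"
Checking substrings for palindromes:
  [3:7] "baab" (len 4) => palindrome
  [6:9] "bdb" (len 3) => palindrome
  [4:6] "aa" (len 2) => palindrome
Longest palindromic substring: "baab" with length 4

4


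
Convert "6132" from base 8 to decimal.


Input: "6132" in base 8
Positional expansion:
  Digit '6' (value 6) x 8^3 = 3072
  Digit '1' (value 1) x 8^2 = 64
  Digit '3' (value 3) x 8^1 = 24
  Digit '2' (value 2) x 8^0 = 2
Sum = 3162

3162


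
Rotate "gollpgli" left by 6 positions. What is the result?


Input: "gollpgli", rotate left by 6
First 6 characters: "gollpg"
Remaining characters: "li"
Concatenate remaining + first: "li" + "gollpg" = "ligollpg"

ligollpg


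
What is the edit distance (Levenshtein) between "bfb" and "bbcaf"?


Computing edit distance: "bfb" -> "bbcaf"
DP table:
           b    b    c    a    f
      0    1    2    3    4    5
  b   1    0    1    2    3    4
  f   2    1    1    2    3    3
  b   3    2    1    2    3    4
Edit distance = dp[3][5] = 4

4


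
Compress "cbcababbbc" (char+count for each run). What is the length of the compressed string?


Input: cbcababbbc
Runs:
  'c' x 1 => "c1"
  'b' x 1 => "b1"
  'c' x 1 => "c1"
  'a' x 1 => "a1"
  'b' x 1 => "b1"
  'a' x 1 => "a1"
  'b' x 3 => "b3"
  'c' x 1 => "c1"
Compressed: "c1b1c1a1b1a1b3c1"
Compressed length: 16

16


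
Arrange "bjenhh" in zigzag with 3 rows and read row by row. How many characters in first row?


Zigzag "bjenhh" into 3 rows:
Placing characters:
  'b' => row 0
  'j' => row 1
  'e' => row 2
  'n' => row 1
  'h' => row 0
  'h' => row 1
Rows:
  Row 0: "bh"
  Row 1: "jnh"
  Row 2: "e"
First row length: 2

2


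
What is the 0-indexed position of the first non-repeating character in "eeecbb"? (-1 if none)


Input: eeecbb
Character frequencies:
  'b': 2
  'c': 1
  'e': 3
Scanning left to right for freq == 1:
  Position 0 ('e'): freq=3, skip
  Position 1 ('e'): freq=3, skip
  Position 2 ('e'): freq=3, skip
  Position 3 ('c'): unique! => answer = 3

3


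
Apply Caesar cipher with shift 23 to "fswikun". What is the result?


Caesar cipher: shift "fswikun" by 23
  'f' (pos 5) + 23 = pos 2 = 'c'
  's' (pos 18) + 23 = pos 15 = 'p'
  'w' (pos 22) + 23 = pos 19 = 't'
  'i' (pos 8) + 23 = pos 5 = 'f'
  'k' (pos 10) + 23 = pos 7 = 'h'
  'u' (pos 20) + 23 = pos 17 = 'r'
  'n' (pos 13) + 23 = pos 10 = 'k'
Result: cptfhrk

cptfhrk


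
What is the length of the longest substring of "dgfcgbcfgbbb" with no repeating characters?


Input: "dgfcgbcfgbbb"
Sliding window (track last position of each char):
  Position 0 ('d'): window [0,0] length 1 -- new best
  Position 1 ('g'): window [0,1] length 2 -- new best
  Position 2 ('f'): window [0,2] length 3 -- new best
  Position 3 ('c'): window [0,3] length 4 -- new best
  Position 4 ('g'): repeat (last at 1), move window start to 2
  Position 4 ('g'): window [2,4] length 3
  Position 5 ('b'): window [2,5] length 4
  Position 6 ('c'): repeat (last at 3), move window start to 4
  Position 6 ('c'): window [4,6] length 3
  Position 7 ('f'): window [4,7] length 4
  Position 8 ('g'): repeat (last at 4), move window start to 5
  Position 8 ('g'): window [5,8] length 4
  Position 9 ('b'): repeat (last at 5), move window start to 6
  Position 9 ('b'): window [6,9] length 4
  Position 10 ('b'): repeat (last at 9), move window start to 10
  Position 10 ('b'): window [10,10] length 1
  Position 11 ('b'): repeat (last at 10), move window start to 11
  Position 11 ('b'): window [11,11] length 1
Longest substring with no repeats: "dgfc" with length 4

4


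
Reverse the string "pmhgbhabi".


Input: pmhgbhabi
Reading characters right to left:
  Position 8: 'i'
  Position 7: 'b'
  Position 6: 'a'
  Position 5: 'h'
  Position 4: 'b'
  Position 3: 'g'
  Position 2: 'h'
  Position 1: 'm'
  Position 0: 'p'
Reversed: ibahbghmp

ibahbghmp


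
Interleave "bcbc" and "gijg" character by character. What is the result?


Interleaving "bcbc" and "gijg":
  Position 0: 'b' from first, 'g' from second => "bg"
  Position 1: 'c' from first, 'i' from second => "ci"
  Position 2: 'b' from first, 'j' from second => "bj"
  Position 3: 'c' from first, 'g' from second => "cg"
Result: bgcibjcg

bgcibjcg


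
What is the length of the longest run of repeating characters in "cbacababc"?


Input: "cbacababc"
Scanning for longest run:
  Position 1 ('b'): new char, reset run to 1
  Position 2 ('a'): new char, reset run to 1
  Position 3 ('c'): new char, reset run to 1
  Position 4 ('a'): new char, reset run to 1
  Position 5 ('b'): new char, reset run to 1
  Position 6 ('a'): new char, reset run to 1
  Position 7 ('b'): new char, reset run to 1
  Position 8 ('c'): new char, reset run to 1
Longest run: 'c' with length 1

1


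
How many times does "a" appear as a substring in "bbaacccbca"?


Searching for "a" in "bbaacccbca"
Scanning each position:
  Position 0: "b" => no
  Position 1: "b" => no
  Position 2: "a" => MATCH
  Position 3: "a" => MATCH
  Position 4: "c" => no
  Position 5: "c" => no
  Position 6: "c" => no
  Position 7: "b" => no
  Position 8: "c" => no
  Position 9: "a" => MATCH
Total occurrences: 3

3


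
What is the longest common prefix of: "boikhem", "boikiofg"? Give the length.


Words: boikhem, boikiofg
  Position 0: all 'b' => match
  Position 1: all 'o' => match
  Position 2: all 'i' => match
  Position 3: all 'k' => match
  Position 4: ('h', 'i') => mismatch, stop
LCP = "boik" (length 4)

4


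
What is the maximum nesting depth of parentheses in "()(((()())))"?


Input: "()(((()())))"
Tracking depth:
  Position 0 '(': depth becomes 1
  Position 1 ')': depth becomes 0
  Position 2 '(': depth becomes 1
  Position 3 '(': depth becomes 2
  Position 4 '(': depth becomes 3
  Position 5 '(': depth becomes 4
  Position 6 ')': depth becomes 3
  Position 7 '(': depth becomes 4
  Position 8 ')': depth becomes 3
  Position 9 ')': depth becomes 2
  Position 10 ')': depth becomes 1
  Position 11 ')': depth becomes 0
Maximum depth reached: 4

4


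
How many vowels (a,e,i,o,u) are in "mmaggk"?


Input: mmaggk
Checking each character:
  'm' at position 0: consonant
  'm' at position 1: consonant
  'a' at position 2: vowel (running total: 1)
  'g' at position 3: consonant
  'g' at position 4: consonant
  'k' at position 5: consonant
Total vowels: 1

1


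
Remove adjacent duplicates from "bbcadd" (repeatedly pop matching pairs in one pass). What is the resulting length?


Input: bbcadd
Stack-based adjacent duplicate removal:
  Read 'b': push. Stack: b
  Read 'b': matches stack top 'b' => pop. Stack: (empty)
  Read 'c': push. Stack: c
  Read 'a': push. Stack: ca
  Read 'd': push. Stack: cad
  Read 'd': matches stack top 'd' => pop. Stack: ca
Final stack: "ca" (length 2)

2


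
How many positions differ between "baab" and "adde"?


Comparing "baab" and "adde" position by position:
  Position 0: 'b' vs 'a' => DIFFER
  Position 1: 'a' vs 'd' => DIFFER
  Position 2: 'a' vs 'd' => DIFFER
  Position 3: 'b' vs 'e' => DIFFER
Positions that differ: 4

4


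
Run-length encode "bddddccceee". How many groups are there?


Input: bddddccceee
Scanning for consecutive runs:
  Group 1: 'b' x 1 (positions 0-0)
  Group 2: 'd' x 4 (positions 1-4)
  Group 3: 'c' x 3 (positions 5-7)
  Group 4: 'e' x 3 (positions 8-10)
Total groups: 4

4


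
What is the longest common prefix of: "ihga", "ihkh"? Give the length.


Words: ihga, ihkh
  Position 0: all 'i' => match
  Position 1: all 'h' => match
  Position 2: ('g', 'k') => mismatch, stop
LCP = "ih" (length 2)

2


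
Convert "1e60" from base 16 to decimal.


Input: "1e60" in base 16
Positional expansion:
  Digit '1' (value 1) x 16^3 = 4096
  Digit 'e' (value 14) x 16^2 = 3584
  Digit '6' (value 6) x 16^1 = 96
  Digit '0' (value 0) x 16^0 = 0
Sum = 7776

7776


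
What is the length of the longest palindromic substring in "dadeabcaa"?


Input: "dadeabcaa"
Checking substrings for palindromes:
  [0:3] "dad" (len 3) => palindrome
  [7:9] "aa" (len 2) => palindrome
Longest palindromic substring: "dad" with length 3

3


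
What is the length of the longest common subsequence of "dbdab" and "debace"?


LCS of "dbdab" and "debace"
DP table:
           d    e    b    a    c    e
      0    0    0    0    0    0    0
  d   0    1    1    1    1    1    1
  b   0    1    1    2    2    2    2
  d   0    1    1    2    2    2    2
  a   0    1    1    2    3    3    3
  b   0    1    1    2    3    3    3
LCS length = dp[5][6] = 3

3


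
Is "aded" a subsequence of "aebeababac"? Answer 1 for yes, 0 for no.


Check if "aded" is a subsequence of "aebeababac"
Greedy scan:
  Position 0 ('a'): matches sub[0] = 'a'
  Position 1 ('e'): no match needed
  Position 2 ('b'): no match needed
  Position 3 ('e'): no match needed
  Position 4 ('a'): no match needed
  Position 5 ('b'): no match needed
  Position 6 ('a'): no match needed
  Position 7 ('b'): no match needed
  Position 8 ('a'): no match needed
  Position 9 ('c'): no match needed
Only matched 1/4 characters => not a subsequence

0


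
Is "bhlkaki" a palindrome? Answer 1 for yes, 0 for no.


Input: bhlkaki
Reversed: ikaklhb
  Compare pos 0 ('b') with pos 6 ('i'): MISMATCH
  Compare pos 1 ('h') with pos 5 ('k'): MISMATCH
  Compare pos 2 ('l') with pos 4 ('a'): MISMATCH
Result: not a palindrome

0


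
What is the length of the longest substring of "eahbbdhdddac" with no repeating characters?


Input: "eahbbdhdddac"
Sliding window (track last position of each char):
  Position 0 ('e'): window [0,0] length 1 -- new best
  Position 1 ('a'): window [0,1] length 2 -- new best
  Position 2 ('h'): window [0,2] length 3 -- new best
  Position 3 ('b'): window [0,3] length 4 -- new best
  Position 4 ('b'): repeat (last at 3), move window start to 4
  Position 4 ('b'): window [4,4] length 1
  Position 5 ('d'): window [4,5] length 2
  Position 6 ('h'): window [4,6] length 3
  Position 7 ('d'): repeat (last at 5), move window start to 6
  Position 7 ('d'): window [6,7] length 2
  Position 8 ('d'): repeat (last at 7), move window start to 8
  Position 8 ('d'): window [8,8] length 1
  Position 9 ('d'): repeat (last at 8), move window start to 9
  Position 9 ('d'): window [9,9] length 1
  Position 10 ('a'): window [9,10] length 2
  Position 11 ('c'): window [9,11] length 3
Longest substring with no repeats: "eahb" with length 4

4


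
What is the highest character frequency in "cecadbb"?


Input: cecadbb
Character counts:
  'a': 1
  'b': 2
  'c': 2
  'd': 1
  'e': 1
Maximum frequency: 2

2


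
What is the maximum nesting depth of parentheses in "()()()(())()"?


Input: "()()()(())()"
Tracking depth:
  Position 0 '(': depth becomes 1
  Position 1 ')': depth becomes 0
  Position 2 '(': depth becomes 1
  Position 3 ')': depth becomes 0
  Position 4 '(': depth becomes 1
  Position 5 ')': depth becomes 0
  Position 6 '(': depth becomes 1
  Position 7 '(': depth becomes 2
  Position 8 ')': depth becomes 1
  Position 9 ')': depth becomes 0
  Position 10 '(': depth becomes 1
  Position 11 ')': depth becomes 0
Maximum depth reached: 2

2


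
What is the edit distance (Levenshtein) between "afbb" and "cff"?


Computing edit distance: "afbb" -> "cff"
DP table:
           c    f    f
      0    1    2    3
  a   1    1    2    3
  f   2    2    1    2
  b   3    3    2    2
  b   4    4    3    3
Edit distance = dp[4][3] = 3

3


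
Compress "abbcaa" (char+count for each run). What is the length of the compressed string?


Input: abbcaa
Runs:
  'a' x 1 => "a1"
  'b' x 2 => "b2"
  'c' x 1 => "c1"
  'a' x 2 => "a2"
Compressed: "a1b2c1a2"
Compressed length: 8

8


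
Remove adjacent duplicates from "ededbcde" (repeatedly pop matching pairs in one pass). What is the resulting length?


Input: ededbcde
Stack-based adjacent duplicate removal:
  Read 'e': push. Stack: e
  Read 'd': push. Stack: ed
  Read 'e': push. Stack: ede
  Read 'd': push. Stack: eded
  Read 'b': push. Stack: ededb
  Read 'c': push. Stack: ededbc
  Read 'd': push. Stack: ededbcd
  Read 'e': push. Stack: ededbcde
Final stack: "ededbcde" (length 8)

8
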